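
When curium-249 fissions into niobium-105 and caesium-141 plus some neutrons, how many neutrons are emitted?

Conserve mass number: 249 = 105 + 141 + k, so k = 249 − 246 = 3.
Check atomic number: 96 = 41 + 55 + 0 = 96. ✓

3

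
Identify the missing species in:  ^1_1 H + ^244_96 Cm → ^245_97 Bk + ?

gamma ray

Conserve mass number: 1 + 244 = 245 + A, so A = 0.
Conserve atomic number: 1 + 96 = 97 + Z, so Z = 0.
A = 0 and Z = 0 is ^0_0 γ — a gamma ray.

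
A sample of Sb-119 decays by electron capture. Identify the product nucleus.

Electron capture: mass number changes by +0, atomic number by -1.
A: 119 = 119; Z: 51 − 1 = 50.
Z = 50 is tin, so the daughter is Sn-119.

Sn-119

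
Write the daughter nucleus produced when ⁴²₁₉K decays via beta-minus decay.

Beta-minus decay: mass number changes by +0, atomic number by +1.
A: 42 = 42; Z: 19 + 1 = 20.
Z = 20 is calcium, so the daughter is ⁴²₂₀Ca.

Ca-42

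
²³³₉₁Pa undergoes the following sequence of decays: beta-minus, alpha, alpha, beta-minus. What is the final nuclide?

Start: (A, Z) = (233, 91).
After β⁻: (233, 92).
After α: (229, 90).
After α: (225, 88).
After β⁻: (225, 89).
Z = 89 is actinium.

Ac-225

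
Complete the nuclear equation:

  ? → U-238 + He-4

Pu-242

Conserve mass number: A = 238 + 4, so A = 242.
Conserve atomic number: Z = 92 + 2, so Z = 94.
Z = 94 is plutonium, so the species is Pu-242.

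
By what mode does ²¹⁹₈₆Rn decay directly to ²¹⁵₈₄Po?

ΔA = 215 − 219 = -4; ΔZ = 84 − 86 = -2.
A drops by 4 and Z drops by 2 — the signature of alpha emission.

alpha decay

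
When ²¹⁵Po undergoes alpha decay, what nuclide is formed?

Pb-211

Alpha decay: mass number changes by -4, atomic number by -2.
A: 215 − 4 = 211; Z: 84 − 2 = 82.
Z = 82 is lead, so the daughter is ²¹¹Pb.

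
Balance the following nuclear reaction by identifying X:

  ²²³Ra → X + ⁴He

Rn-219

Conserve mass number: 223 = A + 4, so A = 219.
Conserve atomic number: 88 = Z + 2, so Z = 86.
Z = 86 is radon, so the species is ²¹⁹Rn.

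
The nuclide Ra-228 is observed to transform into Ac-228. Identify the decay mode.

beta-minus decay

ΔA = 228 − 228 = 0; ΔZ = 89 − 88 = +1.
A is unchanged and Z rises by 1 — a neutron has become a proton (β⁻ decay).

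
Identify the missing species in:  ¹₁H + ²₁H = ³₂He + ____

gamma ray

Conserve mass number: 1 + 2 = 3 + A, so A = 0.
Conserve atomic number: 1 + 1 = 2 + Z, so Z = 0.
A = 0 and Z = 0 is ⁰₀γ — a gamma ray.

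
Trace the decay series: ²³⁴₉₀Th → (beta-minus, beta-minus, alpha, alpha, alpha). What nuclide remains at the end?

Start: (A, Z) = (234, 90).
After β⁻: (234, 91).
After β⁻: (234, 92).
After α: (230, 90).
After α: (226, 88).
After α: (222, 86).
Z = 86 is radon.

Rn-222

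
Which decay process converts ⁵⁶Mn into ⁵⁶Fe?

beta-minus decay

ΔA = 56 − 56 = 0; ΔZ = 26 − 25 = +1.
A is unchanged and Z rises by 1 — a neutron has become a proton (β⁻ decay).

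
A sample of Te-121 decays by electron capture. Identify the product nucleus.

Electron capture: mass number changes by +0, atomic number by -1.
A: 121 = 121; Z: 52 − 1 = 51.
Z = 51 is antimony, so the daughter is Sb-121.

Sb-121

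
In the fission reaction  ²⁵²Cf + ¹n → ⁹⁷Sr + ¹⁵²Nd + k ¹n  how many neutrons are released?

Conserve mass number: 253 = 97 + 152 + k, so k = 253 − 249 = 4.
Check atomic number: 98 = 38 + 60 + 0 = 98. ✓

4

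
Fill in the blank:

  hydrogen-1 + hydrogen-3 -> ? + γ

He-4

Conserve mass number: 1 + 3 = A + 0, so A = 4.
Conserve atomic number: 1 + 1 = Z + 0, so Z = 2.
A = 4 and Z = 2 is helium-4 — an alpha particle.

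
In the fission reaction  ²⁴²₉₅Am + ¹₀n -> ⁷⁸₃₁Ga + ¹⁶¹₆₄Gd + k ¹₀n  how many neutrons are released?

Conserve mass number: 243 = 78 + 161 + k, so k = 243 − 239 = 4.
Check atomic number: 95 = 31 + 64 + 0 = 95. ✓

4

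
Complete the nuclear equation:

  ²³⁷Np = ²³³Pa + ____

Conserve mass number: 237 = 233 + A, so A = 4.
Conserve atomic number: 93 = 91 + Z, so Z = 2.
A = 4 and Z = 2 is ⁴He — an alpha particle.

alpha particle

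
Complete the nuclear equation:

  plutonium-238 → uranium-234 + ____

Conserve mass number: 238 = 234 + A, so A = 4.
Conserve atomic number: 94 = 92 + Z, so Z = 2.
A = 4 and Z = 2 is helium-4 — an alpha particle.

alpha particle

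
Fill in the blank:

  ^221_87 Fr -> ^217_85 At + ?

alpha particle

Conserve mass number: 221 = 217 + A, so A = 4.
Conserve atomic number: 87 = 85 + Z, so Z = 2.
A = 4 and Z = 2 is ^4_2 He — an alpha particle.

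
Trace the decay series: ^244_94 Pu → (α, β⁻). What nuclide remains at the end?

Np-240

Start: (A, Z) = (244, 94).
After α: (240, 92).
After β⁻: (240, 93).
Z = 93 is neptunium.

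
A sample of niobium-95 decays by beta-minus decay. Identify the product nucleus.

Beta-minus decay: mass number changes by +0, atomic number by +1.
A: 95 = 95; Z: 41 + 1 = 42.
Z = 42 is molybdenum, so the daughter is molybdenum-95.

Mo-95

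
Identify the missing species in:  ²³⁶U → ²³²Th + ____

Conserve mass number: 236 = 232 + A, so A = 4.
Conserve atomic number: 92 = 90 + Z, so Z = 2.
A = 4 and Z = 2 is ⁴He — an alpha particle.

alpha particle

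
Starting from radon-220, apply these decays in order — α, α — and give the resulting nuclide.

Start: (A, Z) = (220, 86).
After α: (216, 84).
After α: (212, 82).
Z = 82 is lead.

Pb-212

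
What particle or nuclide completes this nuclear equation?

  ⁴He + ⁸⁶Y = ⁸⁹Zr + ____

Conserve mass number: 4 + 86 = 89 + A, so A = 1.
Conserve atomic number: 2 + 39 = 40 + Z, so Z = 1.
A = 1 and Z = 1 is ¹H — a proton.

proton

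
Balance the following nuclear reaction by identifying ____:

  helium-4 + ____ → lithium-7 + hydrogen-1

Conserve mass number: 4 + A = 7 + 1, so A = 4.
Conserve atomic number: 2 + Z = 3 + 1, so Z = 2.
A = 4 and Z = 2 is helium-4 — an alpha particle.

alpha particle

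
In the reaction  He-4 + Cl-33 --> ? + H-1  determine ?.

Conserve mass number: 4 + 33 = A + 1, so A = 36.
Conserve atomic number: 2 + 17 = Z + 1, so Z = 18.
Z = 18 is argon, so the species is Ar-36.

Ar-36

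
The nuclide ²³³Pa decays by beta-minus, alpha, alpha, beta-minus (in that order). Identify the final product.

Start: (A, Z) = (233, 91).
After β⁻: (233, 92).
After α: (229, 90).
After α: (225, 88).
After β⁻: (225, 89).
Z = 89 is actinium.

Ac-225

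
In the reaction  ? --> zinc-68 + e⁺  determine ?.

Conserve mass number: A = 68 + 0, so A = 68.
Conserve atomic number: Z = 30 + 1, so Z = 31.
Z = 31 is gallium, so the species is gallium-68.

Ga-68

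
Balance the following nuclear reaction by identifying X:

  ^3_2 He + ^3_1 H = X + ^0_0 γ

Li-6

Conserve mass number: 3 + 3 = A + 0, so A = 6.
Conserve atomic number: 2 + 1 = Z + 0, so Z = 3.
Z = 3 is lithium, so the species is ^6_3 Li.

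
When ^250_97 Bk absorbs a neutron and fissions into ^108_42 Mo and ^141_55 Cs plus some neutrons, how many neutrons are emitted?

Conserve mass number: 251 = 108 + 141 + k, so k = 251 − 249 = 2.
Check atomic number: 97 = 42 + 55 + 0 = 97. ✓

2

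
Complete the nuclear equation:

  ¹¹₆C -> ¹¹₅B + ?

positron

Conserve mass number: 11 = 11 + A, so A = 0.
Conserve atomic number: 6 = 5 + Z, so Z = 1.
A = 0 and Z = 1 is ⁰₁e — a positron.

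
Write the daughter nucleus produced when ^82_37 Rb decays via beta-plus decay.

Beta-plus decay: mass number changes by +0, atomic number by -1.
A: 82 = 82; Z: 37 − 1 = 36.
Z = 36 is krypton, so the daughter is ^82_36 Kr.

Kr-82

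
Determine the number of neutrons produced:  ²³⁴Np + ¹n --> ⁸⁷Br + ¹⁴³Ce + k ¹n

5

Conserve mass number: 235 = 87 + 143 + k, so k = 235 − 230 = 5.
Check atomic number: 93 = 35 + 58 + 0 = 93. ✓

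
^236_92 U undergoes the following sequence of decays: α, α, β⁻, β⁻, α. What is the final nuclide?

Ra-224

Start: (A, Z) = (236, 92).
After α: (232, 90).
After α: (228, 88).
After β⁻: (228, 89).
After β⁻: (228, 90).
After α: (224, 88).
Z = 88 is radium.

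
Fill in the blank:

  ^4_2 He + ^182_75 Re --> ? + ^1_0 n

Ir-185

Conserve mass number: 4 + 182 = A + 1, so A = 185.
Conserve atomic number: 2 + 75 = Z + 0, so Z = 77.
Z = 77 is iridium, so the species is ^185_77 Ir.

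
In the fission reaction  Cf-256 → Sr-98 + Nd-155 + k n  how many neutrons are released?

Conserve mass number: 256 = 98 + 155 + k, so k = 256 − 253 = 3.
Check atomic number: 98 = 38 + 60 + 0 = 98. ✓

3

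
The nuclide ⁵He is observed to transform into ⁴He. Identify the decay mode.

neutron emission

ΔA = 4 − 5 = -1; ΔZ = 2 − 2 = +0.
A drops by 1 with Z unchanged — a neutron was emitted.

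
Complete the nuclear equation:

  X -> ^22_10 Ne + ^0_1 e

Na-22

Conserve mass number: A = 22 + 0, so A = 22.
Conserve atomic number: Z = 10 + 1, so Z = 11.
Z = 11 is sodium, so the species is ^22_11 Na.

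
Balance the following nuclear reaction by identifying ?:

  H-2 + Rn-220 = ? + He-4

Conserve mass number: 2 + 220 = A + 4, so A = 218.
Conserve atomic number: 1 + 86 = Z + 2, so Z = 85.
Z = 85 is astatine, so the species is At-218.

At-218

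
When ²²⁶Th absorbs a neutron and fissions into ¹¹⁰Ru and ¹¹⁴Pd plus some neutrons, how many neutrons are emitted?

3

Conserve mass number: 227 = 110 + 114 + k, so k = 227 − 224 = 3.
Check atomic number: 90 = 44 + 46 + 0 = 90. ✓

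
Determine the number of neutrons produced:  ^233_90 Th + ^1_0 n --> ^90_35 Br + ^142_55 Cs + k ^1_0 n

Conserve mass number: 234 = 90 + 142 + k, so k = 234 − 232 = 2.
Check atomic number: 90 = 35 + 55 + 0 = 90. ✓

2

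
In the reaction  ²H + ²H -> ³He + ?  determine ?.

Conserve mass number: 2 + 2 = 3 + A, so A = 1.
Conserve atomic number: 1 + 1 = 2 + Z, so Z = 0.
A = 1 and Z = 0 is ¹n — a neutron.

neutron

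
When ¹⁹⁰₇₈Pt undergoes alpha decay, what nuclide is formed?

Os-186

Alpha decay: mass number changes by -4, atomic number by -2.
A: 190 − 4 = 186; Z: 78 − 2 = 76.
Z = 76 is osmium, so the daughter is ¹⁸⁶₇₆Os.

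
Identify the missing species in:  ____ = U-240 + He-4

Conserve mass number: A = 240 + 4, so A = 244.
Conserve atomic number: Z = 92 + 2, so Z = 94.
Z = 94 is plutonium, so the species is Pu-244.

Pu-244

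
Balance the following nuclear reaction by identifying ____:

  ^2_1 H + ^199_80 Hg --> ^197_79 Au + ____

Conserve mass number: 2 + 199 = 197 + A, so A = 4.
Conserve atomic number: 1 + 80 = 79 + Z, so Z = 2.
A = 4 and Z = 2 is ^4_2 He — an alpha particle.

alpha particle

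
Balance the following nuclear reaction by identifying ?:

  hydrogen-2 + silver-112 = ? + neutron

Conserve mass number: 2 + 112 = A + 1, so A = 113.
Conserve atomic number: 1 + 47 = Z + 0, so Z = 48.
Z = 48 is cadmium, so the species is cadmium-113.

Cd-113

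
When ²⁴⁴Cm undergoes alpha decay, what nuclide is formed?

Alpha decay: mass number changes by -4, atomic number by -2.
A: 244 − 4 = 240; Z: 96 − 2 = 94.
Z = 94 is plutonium, so the daughter is ²⁴⁰Pu.

Pu-240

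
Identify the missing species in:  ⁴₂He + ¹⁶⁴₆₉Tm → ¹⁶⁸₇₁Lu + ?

gamma ray

Conserve mass number: 4 + 164 = 168 + A, so A = 0.
Conserve atomic number: 2 + 69 = 71 + Z, so Z = 0.
A = 0 and Z = 0 is ⁰₀γ — a gamma ray.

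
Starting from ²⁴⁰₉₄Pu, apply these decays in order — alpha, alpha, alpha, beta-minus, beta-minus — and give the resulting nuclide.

Th-228

Start: (A, Z) = (240, 94).
After α: (236, 92).
After α: (232, 90).
After α: (228, 88).
After β⁻: (228, 89).
After β⁻: (228, 90).
Z = 90 is thorium.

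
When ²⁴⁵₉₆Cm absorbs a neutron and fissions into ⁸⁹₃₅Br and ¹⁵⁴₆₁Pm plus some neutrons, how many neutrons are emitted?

3

Conserve mass number: 246 = 89 + 154 + k, so k = 246 − 243 = 3.
Check atomic number: 96 = 35 + 61 + 0 = 96. ✓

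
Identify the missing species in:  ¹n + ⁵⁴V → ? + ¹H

Ti-54

Conserve mass number: 1 + 54 = A + 1, so A = 54.
Conserve atomic number: 0 + 23 = Z + 1, so Z = 22.
Z = 22 is titanium, so the species is ⁵⁴Ti.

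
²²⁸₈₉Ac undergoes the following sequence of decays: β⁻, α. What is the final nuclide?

Start: (A, Z) = (228, 89).
After β⁻: (228, 90).
After α: (224, 88).
Z = 88 is radium.

Ra-224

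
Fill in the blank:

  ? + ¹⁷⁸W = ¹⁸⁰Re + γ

Conserve mass number: A + 178 = 180 + 0, so A = 2.
Conserve atomic number: Z + 74 = 75 + 0, so Z = 1.
A = 2 and Z = 1 is ²H — a deuteron.

deuteron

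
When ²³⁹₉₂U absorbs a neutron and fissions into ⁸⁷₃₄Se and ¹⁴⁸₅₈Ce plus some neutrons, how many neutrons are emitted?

5

Conserve mass number: 240 = 87 + 148 + k, so k = 240 − 235 = 5.
Check atomic number: 92 = 34 + 58 + 0 = 92. ✓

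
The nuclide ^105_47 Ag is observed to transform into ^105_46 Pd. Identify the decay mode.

beta-plus decay or electron capture

ΔA = 105 − 105 = 0; ΔZ = 46 − 47 = -1.
A is unchanged and Z drops by 1 — a proton has become a neutron (β⁺ emission or electron capture).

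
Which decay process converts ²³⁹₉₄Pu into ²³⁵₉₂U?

ΔA = 235 − 239 = -4; ΔZ = 92 − 94 = -2.
A drops by 4 and Z drops by 2 — the signature of alpha emission.

alpha decay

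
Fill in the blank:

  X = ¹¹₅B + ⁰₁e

C-11

Conserve mass number: A = 11 + 0, so A = 11.
Conserve atomic number: Z = 5 + 1, so Z = 6.
Z = 6 is carbon, so the species is ¹¹₆C.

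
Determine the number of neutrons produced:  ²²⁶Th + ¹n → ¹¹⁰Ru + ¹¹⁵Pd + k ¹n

2

Conserve mass number: 227 = 110 + 115 + k, so k = 227 − 225 = 2.
Check atomic number: 90 = 44 + 46 + 0 = 90. ✓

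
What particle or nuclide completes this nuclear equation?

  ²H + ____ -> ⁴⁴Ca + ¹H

Ca-43

Conserve mass number: 2 + A = 44 + 1, so A = 43.
Conserve atomic number: 1 + Z = 20 + 1, so Z = 20.
Z = 20 is calcium, so the species is ⁴³Ca.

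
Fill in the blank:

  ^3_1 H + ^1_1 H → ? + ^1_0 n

Conserve mass number: 3 + 1 = A + 1, so A = 3.
Conserve atomic number: 1 + 1 = Z + 0, so Z = 2.
Z = 2 is helium, so the species is ^3_2 He.

He-3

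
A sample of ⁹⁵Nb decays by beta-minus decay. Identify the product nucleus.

Beta-minus decay: mass number changes by +0, atomic number by +1.
A: 95 = 95; Z: 41 + 1 = 42.
Z = 42 is molybdenum, so the daughter is ⁹⁵Mo.

Mo-95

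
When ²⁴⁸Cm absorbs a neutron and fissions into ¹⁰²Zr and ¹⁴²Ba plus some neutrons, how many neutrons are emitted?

5

Conserve mass number: 249 = 102 + 142 + k, so k = 249 − 244 = 5.
Check atomic number: 96 = 40 + 56 + 0 = 96. ✓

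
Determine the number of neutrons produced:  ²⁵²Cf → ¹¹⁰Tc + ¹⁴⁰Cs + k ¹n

Conserve mass number: 252 = 110 + 140 + k, so k = 252 − 250 = 2.
Check atomic number: 98 = 43 + 55 + 0 = 98. ✓

2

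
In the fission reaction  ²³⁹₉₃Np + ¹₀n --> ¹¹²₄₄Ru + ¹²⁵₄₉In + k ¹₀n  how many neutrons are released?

3

Conserve mass number: 240 = 112 + 125 + k, so k = 240 − 237 = 3.
Check atomic number: 93 = 44 + 49 + 0 = 93. ✓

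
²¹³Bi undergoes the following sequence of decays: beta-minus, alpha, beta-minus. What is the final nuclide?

Start: (A, Z) = (213, 83).
After β⁻: (213, 84).
After α: (209, 82).
After β⁻: (209, 83).
Z = 83 is bismuth.

Bi-209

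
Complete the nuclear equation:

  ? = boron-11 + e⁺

C-11

Conserve mass number: A = 11 + 0, so A = 11.
Conserve atomic number: Z = 5 + 1, so Z = 6.
Z = 6 is carbon, so the species is carbon-11.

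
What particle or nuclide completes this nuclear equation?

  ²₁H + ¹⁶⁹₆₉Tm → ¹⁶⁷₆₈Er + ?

Conserve mass number: 2 + 169 = 167 + A, so A = 4.
Conserve atomic number: 1 + 69 = 68 + Z, so Z = 2.
A = 4 and Z = 2 is ⁴₂He — an alpha particle.

alpha particle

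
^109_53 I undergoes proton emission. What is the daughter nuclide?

Proton emission: mass number changes by -1, atomic number by -1.
A: 109 − 1 = 108; Z: 53 − 1 = 52.
Z = 52 is tellurium, so the daughter is ^108_52 Te.

Te-108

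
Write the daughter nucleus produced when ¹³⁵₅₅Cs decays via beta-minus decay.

Beta-minus decay: mass number changes by +0, atomic number by +1.
A: 135 = 135; Z: 55 + 1 = 56.
Z = 56 is barium, so the daughter is ¹³⁵₅₆Ba.

Ba-135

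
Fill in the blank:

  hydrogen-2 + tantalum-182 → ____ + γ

W-184

Conserve mass number: 2 + 182 = A + 0, so A = 184.
Conserve atomic number: 1 + 73 = Z + 0, so Z = 74.
Z = 74 is tungsten, so the species is tungsten-184.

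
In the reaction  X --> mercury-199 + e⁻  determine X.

Au-199

Conserve mass number: A = 199 + 0, so A = 199.
Conserve atomic number: Z = 80 − 1, so Z = 79.
Z = 79 is gold, so the species is gold-199.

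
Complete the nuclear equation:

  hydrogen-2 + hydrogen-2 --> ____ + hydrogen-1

Conserve mass number: 2 + 2 = A + 1, so A = 3.
Conserve atomic number: 1 + 1 = Z + 1, so Z = 1.
A = 3 and Z = 1 is hydrogen-3 — a triton.

H-3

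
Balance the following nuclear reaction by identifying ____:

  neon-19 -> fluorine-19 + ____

positron

Conserve mass number: 19 = 19 + A, so A = 0.
Conserve atomic number: 10 = 9 + Z, so Z = 1.
A = 0 and Z = 1 is e⁺ — a positron.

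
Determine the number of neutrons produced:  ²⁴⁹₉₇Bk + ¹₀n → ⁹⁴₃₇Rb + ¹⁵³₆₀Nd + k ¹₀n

Conserve mass number: 250 = 94 + 153 + k, so k = 250 − 247 = 3.
Check atomic number: 97 = 37 + 60 + 0 = 97. ✓

3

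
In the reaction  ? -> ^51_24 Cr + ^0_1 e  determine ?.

Conserve mass number: A = 51 + 0, so A = 51.
Conserve atomic number: Z = 24 + 1, so Z = 25.
Z = 25 is manganese, so the species is ^51_25 Mn.

Mn-51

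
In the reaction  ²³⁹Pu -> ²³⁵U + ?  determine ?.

Conserve mass number: 239 = 235 + A, so A = 4.
Conserve atomic number: 94 = 92 + Z, so Z = 2.
A = 4 and Z = 2 is ⁴He — an alpha particle.

alpha particle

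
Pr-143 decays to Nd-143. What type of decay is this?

beta-minus decay

ΔA = 143 − 143 = 0; ΔZ = 60 − 59 = +1.
A is unchanged and Z rises by 1 — a neutron has become a proton (β⁻ decay).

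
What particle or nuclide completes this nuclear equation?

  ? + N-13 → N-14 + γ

Conserve mass number: A + 13 = 14 + 0, so A = 1.
Conserve atomic number: Z + 7 = 7 + 0, so Z = 0.
A = 1 and Z = 0 is n — a neutron.

neutron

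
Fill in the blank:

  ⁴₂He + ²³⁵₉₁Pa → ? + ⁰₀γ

Np-239

Conserve mass number: 4 + 235 = A + 0, so A = 239.
Conserve atomic number: 2 + 91 = Z + 0, so Z = 93.
Z = 93 is neptunium, so the species is ²³⁹₉₃Np.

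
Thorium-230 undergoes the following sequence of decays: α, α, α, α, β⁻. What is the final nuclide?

Bi-214

Start: (A, Z) = (230, 90).
After α: (226, 88).
After α: (222, 86).
After α: (218, 84).
After α: (214, 82).
After β⁻: (214, 83).
Z = 83 is bismuth.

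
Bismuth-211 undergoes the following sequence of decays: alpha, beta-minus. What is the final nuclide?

Pb-207

Start: (A, Z) = (211, 83).
After α: (207, 81).
After β⁻: (207, 82).
Z = 82 is lead.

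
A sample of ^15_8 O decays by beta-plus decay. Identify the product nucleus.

N-15

Beta-plus decay: mass number changes by +0, atomic number by -1.
A: 15 = 15; Z: 8 − 1 = 7.
Z = 7 is nitrogen, so the daughter is ^15_7 N.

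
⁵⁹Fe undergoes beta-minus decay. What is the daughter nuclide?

Co-59

Beta-minus decay: mass number changes by +0, atomic number by +1.
A: 59 = 59; Z: 26 + 1 = 27.
Z = 27 is cobalt, so the daughter is ⁵⁹Co.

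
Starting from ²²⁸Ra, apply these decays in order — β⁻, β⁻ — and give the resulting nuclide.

Th-228

Start: (A, Z) = (228, 88).
After β⁻: (228, 89).
After β⁻: (228, 90).
Z = 90 is thorium.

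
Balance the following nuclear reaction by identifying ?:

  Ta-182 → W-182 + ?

beta-minus particle

Conserve mass number: 182 = 182 + A, so A = 0.
Conserve atomic number: 73 = 74 + Z, so Z = -1.
A = 0 and Z = -1 is e⁻ — a beta-minus particle.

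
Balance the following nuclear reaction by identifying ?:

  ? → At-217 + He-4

Fr-221

Conserve mass number: A = 217 + 4, so A = 221.
Conserve atomic number: Z = 85 + 2, so Z = 87.
Z = 87 is francium, so the species is Fr-221.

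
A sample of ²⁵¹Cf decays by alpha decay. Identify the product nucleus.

Cm-247

Alpha decay: mass number changes by -4, atomic number by -2.
A: 251 − 4 = 247; Z: 98 − 2 = 96.
Z = 96 is curium, so the daughter is ²⁴⁷Cm.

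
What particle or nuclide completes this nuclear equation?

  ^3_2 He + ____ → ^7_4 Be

Conserve mass number: 3 + A = 7, so A = 4.
Conserve atomic number: 2 + Z = 4, so Z = 2.
A = 4 and Z = 2 is ^4_2 He — an alpha particle.

alpha particle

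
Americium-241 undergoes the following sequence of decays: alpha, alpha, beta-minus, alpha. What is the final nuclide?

Start: (A, Z) = (241, 95).
After α: (237, 93).
After α: (233, 91).
After β⁻: (233, 92).
After α: (229, 90).
Z = 90 is thorium.

Th-229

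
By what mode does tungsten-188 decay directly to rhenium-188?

beta-minus decay

ΔA = 188 − 188 = 0; ΔZ = 75 − 74 = +1.
A is unchanged and Z rises by 1 — a neutron has become a proton (β⁻ decay).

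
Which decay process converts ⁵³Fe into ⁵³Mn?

beta-plus decay or electron capture

ΔA = 53 − 53 = 0; ΔZ = 25 − 26 = -1.
A is unchanged and Z drops by 1 — a proton has become a neutron (β⁺ emission or electron capture).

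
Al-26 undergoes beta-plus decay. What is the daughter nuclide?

Mg-26

Beta-plus decay: mass number changes by +0, atomic number by -1.
A: 26 = 26; Z: 13 − 1 = 12.
Z = 12 is magnesium, so the daughter is Mg-26.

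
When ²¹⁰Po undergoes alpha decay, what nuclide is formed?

Pb-206

Alpha decay: mass number changes by -4, atomic number by -2.
A: 210 − 4 = 206; Z: 84 − 2 = 82.
Z = 82 is lead, so the daughter is ²⁰⁶Pb.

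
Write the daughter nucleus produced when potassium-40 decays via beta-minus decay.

Beta-minus decay: mass number changes by +0, atomic number by +1.
A: 40 = 40; Z: 19 + 1 = 20.
Z = 20 is calcium, so the daughter is calcium-40.

Ca-40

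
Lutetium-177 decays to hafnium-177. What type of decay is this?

beta-minus decay

ΔA = 177 − 177 = 0; ΔZ = 72 − 71 = +1.
A is unchanged and Z rises by 1 — a neutron has become a proton (β⁻ decay).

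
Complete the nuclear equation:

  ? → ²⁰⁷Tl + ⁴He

Bi-211

Conserve mass number: A = 207 + 4, so A = 211.
Conserve atomic number: Z = 81 + 2, so Z = 83.
Z = 83 is bismuth, so the species is ²¹¹Bi.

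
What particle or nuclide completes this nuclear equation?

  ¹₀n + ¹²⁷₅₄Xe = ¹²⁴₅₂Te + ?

alpha particle

Conserve mass number: 1 + 127 = 124 + A, so A = 4.
Conserve atomic number: 0 + 54 = 52 + Z, so Z = 2.
A = 4 and Z = 2 is ⁴₂He — an alpha particle.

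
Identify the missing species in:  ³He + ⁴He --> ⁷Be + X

Conserve mass number: 3 + 4 = 7 + A, so A = 0.
Conserve atomic number: 2 + 2 = 4 + Z, so Z = 0.
A = 0 and Z = 0 is γ — a gamma ray.

gamma ray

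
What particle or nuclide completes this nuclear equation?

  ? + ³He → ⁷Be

Conserve mass number: A + 3 = 7, so A = 4.
Conserve atomic number: Z + 2 = 4, so Z = 2.
A = 4 and Z = 2 is ⁴He — an alpha particle.

alpha particle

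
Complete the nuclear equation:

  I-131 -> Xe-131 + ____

Conserve mass number: 131 = 131 + A, so A = 0.
Conserve atomic number: 53 = 54 + Z, so Z = -1.
A = 0 and Z = -1 is e⁻ — a beta-minus particle.

beta-minus particle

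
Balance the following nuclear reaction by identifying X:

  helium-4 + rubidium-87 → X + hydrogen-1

Sr-90

Conserve mass number: 4 + 87 = A + 1, so A = 90.
Conserve atomic number: 2 + 37 = Z + 1, so Z = 38.
Z = 38 is strontium, so the species is strontium-90.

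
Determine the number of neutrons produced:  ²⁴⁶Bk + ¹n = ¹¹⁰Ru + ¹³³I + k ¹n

4

Conserve mass number: 247 = 110 + 133 + k, so k = 247 − 243 = 4.
Check atomic number: 97 = 44 + 53 + 0 = 97. ✓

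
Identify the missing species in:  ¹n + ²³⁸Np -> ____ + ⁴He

Conserve mass number: 1 + 238 = A + 4, so A = 235.
Conserve atomic number: 0 + 93 = Z + 2, so Z = 91.
Z = 91 is protactinium, so the species is ²³⁵Pa.

Pa-235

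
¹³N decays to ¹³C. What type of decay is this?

ΔA = 13 − 13 = 0; ΔZ = 6 − 7 = -1.
A is unchanged and Z drops by 1 — a proton has become a neutron (β⁺ emission or electron capture).

beta-plus decay or electron capture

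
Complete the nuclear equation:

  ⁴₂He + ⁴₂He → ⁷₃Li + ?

proton

Conserve mass number: 4 + 4 = 7 + A, so A = 1.
Conserve atomic number: 2 + 2 = 3 + Z, so Z = 1.
A = 1 and Z = 1 is ¹₁H — a proton.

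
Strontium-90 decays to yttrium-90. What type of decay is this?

beta-minus decay

ΔA = 90 − 90 = 0; ΔZ = 39 − 38 = +1.
A is unchanged and Z rises by 1 — a neutron has become a proton (β⁻ decay).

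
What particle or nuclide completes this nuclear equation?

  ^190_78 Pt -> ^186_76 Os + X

Conserve mass number: 190 = 186 + A, so A = 4.
Conserve atomic number: 78 = 76 + Z, so Z = 2.
A = 4 and Z = 2 is ^4_2 He — an alpha particle.

alpha particle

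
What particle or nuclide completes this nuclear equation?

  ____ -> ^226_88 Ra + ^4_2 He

Conserve mass number: A = 226 + 4, so A = 230.
Conserve atomic number: Z = 88 + 2, so Z = 90.
Z = 90 is thorium, so the species is ^230_90 Th.

Th-230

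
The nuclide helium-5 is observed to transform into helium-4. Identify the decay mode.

ΔA = 4 − 5 = -1; ΔZ = 2 − 2 = +0.
A drops by 1 with Z unchanged — a neutron was emitted.

neutron emission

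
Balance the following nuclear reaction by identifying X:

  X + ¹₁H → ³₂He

deuteron

Conserve mass number: A + 1 = 3, so A = 2.
Conserve atomic number: Z + 1 = 2, so Z = 1.
A = 2 and Z = 1 is ²₁H — a deuteron.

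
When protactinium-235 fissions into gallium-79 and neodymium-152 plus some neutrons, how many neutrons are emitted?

Conserve mass number: 235 = 79 + 152 + k, so k = 235 − 231 = 4.
Check atomic number: 91 = 31 + 60 + 0 = 91. ✓

4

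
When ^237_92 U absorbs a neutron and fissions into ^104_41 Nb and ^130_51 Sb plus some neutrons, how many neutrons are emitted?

Conserve mass number: 238 = 104 + 130 + k, so k = 238 − 234 = 4.
Check atomic number: 92 = 41 + 51 + 0 = 92. ✓

4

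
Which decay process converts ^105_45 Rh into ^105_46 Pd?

beta-minus decay

ΔA = 105 − 105 = 0; ΔZ = 46 − 45 = +1.
A is unchanged and Z rises by 1 — a neutron has become a proton (β⁻ decay).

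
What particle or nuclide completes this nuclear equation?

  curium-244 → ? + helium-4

Conserve mass number: 244 = A + 4, so A = 240.
Conserve atomic number: 96 = Z + 2, so Z = 94.
Z = 94 is plutonium, so the species is plutonium-240.

Pu-240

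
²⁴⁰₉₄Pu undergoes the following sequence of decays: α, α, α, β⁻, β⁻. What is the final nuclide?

Start: (A, Z) = (240, 94).
After α: (236, 92).
After α: (232, 90).
After α: (228, 88).
After β⁻: (228, 89).
After β⁻: (228, 90).
Z = 90 is thorium.

Th-228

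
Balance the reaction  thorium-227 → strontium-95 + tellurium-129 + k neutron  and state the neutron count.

Conserve mass number: 227 = 95 + 129 + k, so k = 227 − 224 = 3.
Check atomic number: 90 = 38 + 52 + 0 = 90. ✓

3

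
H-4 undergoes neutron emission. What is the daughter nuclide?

Neutron emission: mass number changes by -1, atomic number by +0.
A: 4 − 1 = 3; Z: 1 = 1.
Z = 1 is hydrogen, so the daughter is H-3.

H-3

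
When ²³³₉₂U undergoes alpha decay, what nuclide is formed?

Alpha decay: mass number changes by -4, atomic number by -2.
A: 233 − 4 = 229; Z: 92 − 2 = 90.
Z = 90 is thorium, so the daughter is ²²⁹₉₀Th.

Th-229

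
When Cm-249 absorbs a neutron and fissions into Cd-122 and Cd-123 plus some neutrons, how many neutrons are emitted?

5

Conserve mass number: 250 = 122 + 123 + k, so k = 250 − 245 = 5.
Check atomic number: 96 = 48 + 48 + 0 = 96. ✓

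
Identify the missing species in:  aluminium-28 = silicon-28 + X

Conserve mass number: 28 = 28 + A, so A = 0.
Conserve atomic number: 13 = 14 + Z, so Z = -1.
A = 0 and Z = -1 is e⁻ — a beta-minus particle.

beta-minus particle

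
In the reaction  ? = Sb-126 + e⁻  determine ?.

Conserve mass number: A = 126 + 0, so A = 126.
Conserve atomic number: Z = 51 − 1, so Z = 50.
Z = 50 is tin, so the species is Sn-126.

Sn-126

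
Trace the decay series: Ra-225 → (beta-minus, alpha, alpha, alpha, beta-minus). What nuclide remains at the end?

Po-213

Start: (A, Z) = (225, 88).
After β⁻: (225, 89).
After α: (221, 87).
After α: (217, 85).
After α: (213, 83).
After β⁻: (213, 84).
Z = 84 is polonium.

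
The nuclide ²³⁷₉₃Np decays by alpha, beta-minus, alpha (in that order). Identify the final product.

Start: (A, Z) = (237, 93).
After α: (233, 91).
After β⁻: (233, 92).
After α: (229, 90).
Z = 90 is thorium.

Th-229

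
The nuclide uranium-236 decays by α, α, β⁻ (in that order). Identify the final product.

Ac-228

Start: (A, Z) = (236, 92).
After α: (232, 90).
After α: (228, 88).
After β⁻: (228, 89).
Z = 89 is actinium.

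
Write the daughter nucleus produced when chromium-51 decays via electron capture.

V-51

Electron capture: mass number changes by +0, atomic number by -1.
A: 51 = 51; Z: 24 − 1 = 23.
Z = 23 is vanadium, so the daughter is vanadium-51.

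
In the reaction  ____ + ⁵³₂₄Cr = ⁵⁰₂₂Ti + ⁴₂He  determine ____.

neutron

Conserve mass number: A + 53 = 50 + 4, so A = 1.
Conserve atomic number: Z + 24 = 22 + 2, so Z = 0.
A = 1 and Z = 0 is ¹₀n — a neutron.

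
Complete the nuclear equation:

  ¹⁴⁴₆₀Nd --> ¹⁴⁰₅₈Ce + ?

Conserve mass number: 144 = 140 + A, so A = 4.
Conserve atomic number: 60 = 58 + Z, so Z = 2.
A = 4 and Z = 2 is ⁴₂He — an alpha particle.

alpha particle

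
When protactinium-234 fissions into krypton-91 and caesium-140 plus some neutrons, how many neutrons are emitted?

Conserve mass number: 234 = 91 + 140 + k, so k = 234 − 231 = 3.
Check atomic number: 91 = 36 + 55 + 0 = 91. ✓

3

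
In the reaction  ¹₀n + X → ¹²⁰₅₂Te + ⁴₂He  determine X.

Xe-123

Conserve mass number: 1 + A = 120 + 4, so A = 123.
Conserve atomic number: 0 + Z = 52 + 2, so Z = 54.
Z = 54 is xenon, so the species is ¹²³₅₄Xe.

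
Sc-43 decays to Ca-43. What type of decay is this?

beta-plus decay or electron capture

ΔA = 43 − 43 = 0; ΔZ = 20 − 21 = -1.
A is unchanged and Z drops by 1 — a proton has become a neutron (β⁺ emission or electron capture).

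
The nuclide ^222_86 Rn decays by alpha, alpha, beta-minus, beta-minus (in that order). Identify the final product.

Po-214

Start: (A, Z) = (222, 86).
After α: (218, 84).
After α: (214, 82).
After β⁻: (214, 83).
After β⁻: (214, 84).
Z = 84 is polonium.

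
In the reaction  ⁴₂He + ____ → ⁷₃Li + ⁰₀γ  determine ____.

triton

Conserve mass number: 4 + A = 7 + 0, so A = 3.
Conserve atomic number: 2 + Z = 3 + 0, so Z = 1.
A = 3 and Z = 1 is ³₁H — a triton.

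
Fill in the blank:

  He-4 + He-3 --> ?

Be-7

Conserve mass number: 4 + 3 = A, so A = 7.
Conserve atomic number: 2 + 2 = Z, so Z = 4.
Z = 4 is beryllium, so the species is Be-7.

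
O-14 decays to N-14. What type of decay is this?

ΔA = 14 − 14 = 0; ΔZ = 7 − 8 = -1.
A is unchanged and Z drops by 1 — a proton has become a neutron (β⁺ emission or electron capture).

beta-plus decay or electron capture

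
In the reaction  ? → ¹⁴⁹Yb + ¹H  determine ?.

Conserve mass number: A = 149 + 1, so A = 150.
Conserve atomic number: Z = 70 + 1, so Z = 71.
Z = 71 is lutetium, so the species is ¹⁵⁰Lu.

Lu-150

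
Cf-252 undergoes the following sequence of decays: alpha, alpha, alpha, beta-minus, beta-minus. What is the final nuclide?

Pu-240

Start: (A, Z) = (252, 98).
After α: (248, 96).
After α: (244, 94).
After α: (240, 92).
After β⁻: (240, 93).
After β⁻: (240, 94).
Z = 94 is plutonium.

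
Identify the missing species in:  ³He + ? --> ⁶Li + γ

Conserve mass number: 3 + A = 6 + 0, so A = 3.
Conserve atomic number: 2 + Z = 3 + 0, so Z = 1.
A = 3 and Z = 1 is ³H — a triton.

triton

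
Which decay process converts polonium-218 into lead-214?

ΔA = 214 − 218 = -4; ΔZ = 82 − 84 = -2.
A drops by 4 and Z drops by 2 — the signature of alpha emission.

alpha decay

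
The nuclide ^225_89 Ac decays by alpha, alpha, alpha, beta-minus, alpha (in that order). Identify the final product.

Pb-209

Start: (A, Z) = (225, 89).
After α: (221, 87).
After α: (217, 85).
After α: (213, 83).
After β⁻: (213, 84).
After α: (209, 82).
Z = 82 is lead.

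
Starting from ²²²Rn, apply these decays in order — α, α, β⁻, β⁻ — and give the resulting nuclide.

Start: (A, Z) = (222, 86).
After α: (218, 84).
After α: (214, 82).
After β⁻: (214, 83).
After β⁻: (214, 84).
Z = 84 is polonium.

Po-214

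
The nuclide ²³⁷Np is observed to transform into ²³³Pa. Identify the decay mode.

ΔA = 233 − 237 = -4; ΔZ = 91 − 93 = -2.
A drops by 4 and Z drops by 2 — the signature of alpha emission.

alpha decay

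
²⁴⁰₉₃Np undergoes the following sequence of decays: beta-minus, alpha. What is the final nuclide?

U-236

Start: (A, Z) = (240, 93).
After β⁻: (240, 94).
After α: (236, 92).
Z = 92 is uranium.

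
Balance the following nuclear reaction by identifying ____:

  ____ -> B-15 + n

B-16

Conserve mass number: A = 15 + 1, so A = 16.
Conserve atomic number: Z = 5 + 0, so Z = 5.
Z = 5 is boron, so the species is B-16.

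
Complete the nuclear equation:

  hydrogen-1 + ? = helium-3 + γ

Conserve mass number: 1 + A = 3 + 0, so A = 2.
Conserve atomic number: 1 + Z = 2 + 0, so Z = 1.
A = 2 and Z = 1 is hydrogen-2 — a deuteron.

deuteron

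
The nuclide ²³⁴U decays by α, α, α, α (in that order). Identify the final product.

Start: (A, Z) = (234, 92).
After α: (230, 90).
After α: (226, 88).
After α: (222, 86).
After α: (218, 84).
Z = 84 is polonium.

Po-218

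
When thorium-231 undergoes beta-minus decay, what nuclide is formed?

Pa-231

Beta-minus decay: mass number changes by +0, atomic number by +1.
A: 231 = 231; Z: 90 + 1 = 91.
Z = 91 is protactinium, so the daughter is protactinium-231.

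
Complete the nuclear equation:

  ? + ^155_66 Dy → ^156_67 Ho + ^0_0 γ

proton

Conserve mass number: A + 155 = 156 + 0, so A = 1.
Conserve atomic number: Z + 66 = 67 + 0, so Z = 1.
A = 1 and Z = 1 is ^1_1 H — a proton.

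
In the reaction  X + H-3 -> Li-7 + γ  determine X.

Conserve mass number: A + 3 = 7 + 0, so A = 4.
Conserve atomic number: Z + 1 = 3 + 0, so Z = 2.
A = 4 and Z = 2 is He-4 — an alpha particle.

alpha particle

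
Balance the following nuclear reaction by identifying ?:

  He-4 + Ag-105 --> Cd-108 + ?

proton

Conserve mass number: 4 + 105 = 108 + A, so A = 1.
Conserve atomic number: 2 + 47 = 48 + Z, so Z = 1.
A = 1 and Z = 1 is H-1 — a proton.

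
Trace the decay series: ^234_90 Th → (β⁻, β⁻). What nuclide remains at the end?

Start: (A, Z) = (234, 90).
After β⁻: (234, 91).
After β⁻: (234, 92).
Z = 92 is uranium.

U-234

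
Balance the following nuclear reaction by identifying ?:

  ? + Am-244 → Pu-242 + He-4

deuteron

Conserve mass number: A + 244 = 242 + 4, so A = 2.
Conserve atomic number: Z + 95 = 94 + 2, so Z = 1.
A = 2 and Z = 1 is H-2 — a deuteron.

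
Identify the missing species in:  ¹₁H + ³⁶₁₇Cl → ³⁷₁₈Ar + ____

Conserve mass number: 1 + 36 = 37 + A, so A = 0.
Conserve atomic number: 1 + 17 = 18 + Z, so Z = 0.
A = 0 and Z = 0 is ⁰₀γ — a gamma ray.

gamma ray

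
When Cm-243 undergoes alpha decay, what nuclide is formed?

Alpha decay: mass number changes by -4, atomic number by -2.
A: 243 − 4 = 239; Z: 96 − 2 = 94.
Z = 94 is plutonium, so the daughter is Pu-239.

Pu-239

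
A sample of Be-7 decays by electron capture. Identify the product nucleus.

Electron capture: mass number changes by +0, atomic number by -1.
A: 7 = 7; Z: 4 − 1 = 3.
Z = 3 is lithium, so the daughter is Li-7.

Li-7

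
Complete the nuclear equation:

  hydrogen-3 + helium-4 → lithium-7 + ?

Conserve mass number: 3 + 4 = 7 + A, so A = 0.
Conserve atomic number: 1 + 2 = 3 + Z, so Z = 0.
A = 0 and Z = 0 is γ — a gamma ray.

gamma ray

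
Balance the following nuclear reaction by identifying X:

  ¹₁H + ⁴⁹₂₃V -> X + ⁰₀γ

Conserve mass number: 1 + 49 = A + 0, so A = 50.
Conserve atomic number: 1 + 23 = Z + 0, so Z = 24.
Z = 24 is chromium, so the species is ⁵⁰₂₄Cr.

Cr-50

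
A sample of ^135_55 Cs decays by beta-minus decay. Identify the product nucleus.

Beta-minus decay: mass number changes by +0, atomic number by +1.
A: 135 = 135; Z: 55 + 1 = 56.
Z = 56 is barium, so the daughter is ^135_56 Ba.

Ba-135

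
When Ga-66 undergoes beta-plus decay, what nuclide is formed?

Zn-66

Beta-plus decay: mass number changes by +0, atomic number by -1.
A: 66 = 66; Z: 31 − 1 = 30.
Z = 30 is zinc, so the daughter is Zn-66.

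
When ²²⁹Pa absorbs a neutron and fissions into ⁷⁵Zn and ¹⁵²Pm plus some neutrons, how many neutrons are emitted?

3

Conserve mass number: 230 = 75 + 152 + k, so k = 230 − 227 = 3.
Check atomic number: 91 = 30 + 61 + 0 = 91. ✓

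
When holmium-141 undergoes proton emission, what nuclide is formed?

Proton emission: mass number changes by -1, atomic number by -1.
A: 141 − 1 = 140; Z: 67 − 1 = 66.
Z = 66 is dysprosium, so the daughter is dysprosium-140.

Dy-140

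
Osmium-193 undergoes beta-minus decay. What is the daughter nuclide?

Beta-minus decay: mass number changes by +0, atomic number by +1.
A: 193 = 193; Z: 76 + 1 = 77.
Z = 77 is iridium, so the daughter is iridium-193.

Ir-193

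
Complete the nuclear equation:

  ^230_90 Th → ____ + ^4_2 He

Conserve mass number: 230 = A + 4, so A = 226.
Conserve atomic number: 90 = Z + 2, so Z = 88.
Z = 88 is radium, so the species is ^226_88 Ra.

Ra-226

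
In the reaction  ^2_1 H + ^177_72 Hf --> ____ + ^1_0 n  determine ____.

Conserve mass number: 2 + 177 = A + 1, so A = 178.
Conserve atomic number: 1 + 72 = Z + 0, so Z = 73.
Z = 73 is tantalum, so the species is ^178_73 Ta.

Ta-178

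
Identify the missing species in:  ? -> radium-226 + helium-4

Th-230

Conserve mass number: A = 226 + 4, so A = 230.
Conserve atomic number: Z = 88 + 2, so Z = 90.
Z = 90 is thorium, so the species is thorium-230.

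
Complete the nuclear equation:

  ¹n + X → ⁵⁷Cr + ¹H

Mn-57

Conserve mass number: 1 + A = 57 + 1, so A = 57.
Conserve atomic number: 0 + Z = 24 + 1, so Z = 25.
Z = 25 is manganese, so the species is ⁵⁷Mn.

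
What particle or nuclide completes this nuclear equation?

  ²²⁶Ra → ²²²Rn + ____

alpha particle

Conserve mass number: 226 = 222 + A, so A = 4.
Conserve atomic number: 88 = 86 + Z, so Z = 2.
A = 4 and Z = 2 is ⁴He — an alpha particle.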